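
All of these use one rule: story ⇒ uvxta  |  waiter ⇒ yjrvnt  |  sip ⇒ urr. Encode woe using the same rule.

The shift depends on letter class: consonant s→u is +2, but vowel o→x is +9. The rule splits by letter class: vowels +9, consonants +2.
Applying it to woe: w(cons)+2=y, o(vowel)+9=x, e(vowel)+9=n.

yxn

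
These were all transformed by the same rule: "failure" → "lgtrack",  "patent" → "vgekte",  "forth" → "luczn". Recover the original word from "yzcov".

Shifts by position in failure: pos 0: f→l (+6), pos 1: a→g (+6), pos 2: i→t (+11), pos 3: l→r (+6), pos 4: u→a (+6), pos 5: r→c (+11) — repeating every 3. A repeating key of period 3 is used — shifts +6, +6, +11 over and over.
Decoding yzcov: y−6=s, z−6=t, c−11=r, o−6=i, v−6=p.

strip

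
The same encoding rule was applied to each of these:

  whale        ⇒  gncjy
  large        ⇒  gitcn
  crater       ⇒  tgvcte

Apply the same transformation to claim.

The output letters match the input read backwards, each shifted +2: whale reversed is elahw. The word is reversed, then every letter is shifted forward by 2.
Applying it to claim: reverse → mialc; then shift: m+2=o, i+2=k, a+2=c, l+2=n, c+2=e.

okcne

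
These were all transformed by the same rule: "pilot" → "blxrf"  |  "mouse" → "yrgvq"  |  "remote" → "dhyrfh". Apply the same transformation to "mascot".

ydefaw

Shifts by position in pilot: pos 0: p→b (+12), pos 1: i→l (+3), pos 2: l→x (+12), pos 3: o→r (+3) — repeating every 2. It's a Vigenère-style cipher with numeric key [12,3]: position i shifts by key[i mod 2].
On mascot: m+12=y, a+3=d, s+12=e, c+3=f, o+12=a, t+3=w.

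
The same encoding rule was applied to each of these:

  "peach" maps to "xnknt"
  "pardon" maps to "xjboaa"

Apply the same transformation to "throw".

bqbzi

In peach: p→x is +8, e→n is +9, a→k is +10, c→n is +11 — the shift increases by 1 each position. The shift increases by 1 at each position, starting from +8: 8, 9, 10, ….
On throw: t+8=b, h+9=q, r+10=b, o+11=z, w+12=i.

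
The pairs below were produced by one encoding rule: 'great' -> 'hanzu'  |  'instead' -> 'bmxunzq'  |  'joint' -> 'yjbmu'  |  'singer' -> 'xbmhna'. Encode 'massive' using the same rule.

pzxxbon

Each letter's alphabet position (a=0..z=25) is mapped through 23·x+25 mod 26 — an affine cipher.
For massive: m(12)→23·12+25≡15=p; a(0)→23·0+25≡25=z; s(18)→23·18+25≡23=x; s(18)→23·18+25≡23=x; i(8)→23·8+25≡1=b; v(21)→23·21+25≡14=o; e(4)→23·4+25≡13=n (all mod 26).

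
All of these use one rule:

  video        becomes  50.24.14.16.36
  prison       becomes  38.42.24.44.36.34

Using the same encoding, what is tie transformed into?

46.24.16

v(#22)→50 and i(#9)→24: differences scale by 2, so n = 2·pos + 6. The formula is n = 2×(alphabet index, a=1) + 6.
For tie: t=20→46, i=9→24, e=5→16.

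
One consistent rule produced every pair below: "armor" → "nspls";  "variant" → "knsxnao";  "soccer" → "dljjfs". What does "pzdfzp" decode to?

a(0)→n(13) and r(17)→s(18) fit y≡11x+13 (mod 26); the inverse of 11 mod 26 is 19. This is an affine cipher: with a=0,…,z=25, each position x becomes (11x+13) mod 26.
Undoing it on pzdfzp: p(15)→19·(15−13)≡12=m; z(25)→19·(25−13)≡20=u; d(3)→19·(3−13)≡18=s; f(5)→19·(5−13)≡4=e; z(25)→19·(25−13)≡20=u; p(15)→19·(15−13)≡12=m (all mod 26).

museum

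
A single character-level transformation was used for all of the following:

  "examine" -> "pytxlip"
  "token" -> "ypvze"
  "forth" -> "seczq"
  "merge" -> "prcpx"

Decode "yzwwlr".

gallon

The output letters match the input read backwards, each shifted +11: examine reversed is enimaxe. Two steps: reverse the string, then apply a Caesar shift of +11.
Reversing it on yzwwlr: shift back: y−11=n, z−11=o, w−11=l, w−11=l, l−11=a, r−11=g → nollag; then reverse → gallon.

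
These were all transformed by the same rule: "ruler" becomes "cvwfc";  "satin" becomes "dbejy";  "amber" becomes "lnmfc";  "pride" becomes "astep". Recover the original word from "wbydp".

Shifts by position in ruler: pos 0: r→c (+11), pos 1: u→v (+1), pos 2: l→w (+11), pos 3: e→f (+1) — repeating every 2. The shifts repeat in a cycle of length 2: positions 0,1,… shift by +11, +1, then the pattern repeats.
Reversing it on wbydp: w−11=l, b−1=a, y−11=n, d−1=c, p−11=e.

lance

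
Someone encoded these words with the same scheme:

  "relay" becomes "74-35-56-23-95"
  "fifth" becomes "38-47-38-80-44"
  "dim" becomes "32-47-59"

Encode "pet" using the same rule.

r(#18)→74 and e(#5)→35: differences scale by 3, so n = 3·pos + 20. The formula is n = 3×(alphabet index, a=1) + 20.
For pet: p=16→68, e=5→35, t=20→80.

68-35-80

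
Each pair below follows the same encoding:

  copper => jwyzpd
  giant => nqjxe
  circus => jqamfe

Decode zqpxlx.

In copper: c→j is +7, o→w is +8, p→y is +9, p→z is +10 — the shift increases by 1 each position. The shift increases by 1 at each position, starting from +7: 7, 8, 9, ….
Reversing it on zqpxlx: z−7=s, q−8=i, p−9=g, x−10=n, l−11=a, x−12=l.

signal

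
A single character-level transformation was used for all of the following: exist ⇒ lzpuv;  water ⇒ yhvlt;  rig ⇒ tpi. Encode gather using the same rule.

ihvjlt

The shift depends on letter class: consonant x→z is +2, but vowel e→l is +7. The rule splits by letter class: vowels +7, consonants +2.
For gather: g(cons)+2=i, a(vowel)+7=h, t(cons)+2=v, h(cons)+2=j, e(vowel)+7=l, r(cons)+2=t.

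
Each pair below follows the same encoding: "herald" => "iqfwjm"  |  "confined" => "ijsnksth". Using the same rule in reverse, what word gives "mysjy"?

The word is reversed, then every letter is shifted forward by 5.
Decoding mysjy: shift back: m−5=h, y−5=t, s−5=n, j−5=e, y−5=t → htnet; then reverse → tenth.

tenth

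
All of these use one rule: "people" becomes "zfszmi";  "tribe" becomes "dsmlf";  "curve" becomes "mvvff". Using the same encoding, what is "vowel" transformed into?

Shifts by position in people: pos 0: p→z (+10), pos 1: e→f (+1), pos 2: o→s (+4), pos 3: p→z (+10), pos 4: l→m (+1), pos 5: e→i (+4) — repeating every 3. A repeating key of period 3 is used — shifts +10, +1, +4 over and over.
For vowel: v+10=f, o+1=p, w+4=a, e+10=o, l+1=m.

fpaom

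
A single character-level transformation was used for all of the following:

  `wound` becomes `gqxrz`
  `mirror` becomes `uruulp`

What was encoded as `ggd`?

add

The output letters match the input read backwards, each shifted +3: wound reversed is dnuow. The word is reversed, then every letter is shifted forward by 3.
Reversing it on ggd: shift back: g−3=d, g−3=d, d−3=a → dda; then reverse → add.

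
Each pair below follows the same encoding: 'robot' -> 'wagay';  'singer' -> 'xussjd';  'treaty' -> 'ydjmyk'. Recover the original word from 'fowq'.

Shifts by position in robot: pos 0: r→w (+5), pos 1: o→a (+12), pos 2: b→g (+5), pos 3: o→a (+12) — repeating every 2. A repeating key of period 2 is used — shifts +5, +12 over and over.
Undoing it on fowq: f−5=a, o−12=c, w−5=r, q−12=e.

acre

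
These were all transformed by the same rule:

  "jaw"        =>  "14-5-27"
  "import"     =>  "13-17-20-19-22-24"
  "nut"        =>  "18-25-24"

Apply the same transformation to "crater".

7-22-5-24-9-22

The number is (letter's place in the alphabet, a=1) + 4.
On crater: c=3→7, r=18→22, a=1→5, t=20→24, e=5→9, r=18→22.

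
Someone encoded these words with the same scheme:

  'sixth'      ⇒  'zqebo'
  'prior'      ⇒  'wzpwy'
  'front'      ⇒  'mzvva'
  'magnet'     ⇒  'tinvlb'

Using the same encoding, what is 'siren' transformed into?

zqymu

Shifts by position in sixth: pos 0: s→z (+7), pos 1: i→q (+8), pos 2: x→e (+7), pos 3: t→b (+8) — repeating every 2. It's a Vigenère-style cipher with numeric key [7,8]: position i shifts by key[i mod 2].
On siren: s+7=z, i+8=q, r+7=y, e+8=m, n+7=u.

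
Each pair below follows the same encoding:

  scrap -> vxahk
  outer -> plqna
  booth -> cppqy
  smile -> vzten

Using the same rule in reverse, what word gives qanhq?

s(18)→v(21) and c(2)→x(23) fit y≡21x+7 (mod 26); the inverse of 21 mod 26 is 5. Treating letters as 0–25, the rule is x ↦ 21x + 7 (mod 26).
Reversing it on qanhq: q(16)→5·(16−7)≡19=t; a(0)→5·(0−7)≡17=r; n(13)→5·(13−7)≡4=e; h(7)→5·(7−7)≡0=a; q(16)→5·(16−7)≡19=t (all mod 26).

treat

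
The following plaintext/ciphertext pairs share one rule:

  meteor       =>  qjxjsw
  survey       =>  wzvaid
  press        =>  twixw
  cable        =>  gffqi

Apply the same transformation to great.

Shifts by position in meteor: pos 0: m→q (+4), pos 1: e→j (+5), pos 2: t→x (+4), pos 3: e→j (+5) — repeating every 2. A repeating key of period 2 is used — shifts +4, +5 over and over.
For great: g+4=k, r+5=w, e+4=i, a+5=f, t+4=x.

kwifx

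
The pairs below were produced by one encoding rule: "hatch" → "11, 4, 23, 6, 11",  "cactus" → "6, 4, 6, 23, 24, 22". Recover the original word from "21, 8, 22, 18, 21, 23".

Each letter is replaced by its alphabet position (a=1..z=26) + 3.
Reversing it on 21, 8, 22, 18, 21, 23: 21→(21−3)÷1=18=r, 8→(8−3)÷1=5=e, 22→(22−3)÷1=19=s, 18→(18−3)÷1=15=o, 21→(21−3)÷1=18=r, 23→(23−3)÷1=20=t.

resort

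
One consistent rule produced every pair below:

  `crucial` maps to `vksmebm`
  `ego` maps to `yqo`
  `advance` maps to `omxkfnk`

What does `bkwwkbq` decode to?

The output letters match the input read backwards, each shifted +10: crucial reversed is laicurc. Read the word backwards and shift each letter +10.
Reversing it on bkwwkbq: shift back: b−10=r, k−10=a, w−10=m, w−10=m, k−10=a, b−10=r, q−10=g → rammarg; then reverse → grammar.

grammar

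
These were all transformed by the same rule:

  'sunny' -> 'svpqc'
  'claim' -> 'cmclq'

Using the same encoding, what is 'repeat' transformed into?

rfrhey

In sunny: s→s is +0, u→v is +1, n→p is +2, n→q is +3 — the shift increases by 1 each position. Each letter shifts forward by its position index (0, 1, 2, …) — the shift grows by one for each successive letter.
For repeat: r+0=r, e+1=f, p+2=r, e+3=h, a+4=e, t+5=y.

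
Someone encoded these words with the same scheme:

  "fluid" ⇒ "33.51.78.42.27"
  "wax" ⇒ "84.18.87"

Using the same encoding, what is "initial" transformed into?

42.57.42.75.42.18.51

f(#6)→33 and l(#12)→51: differences scale by 3, so n = 3·pos + 15. The formula is n = 3×(alphabet index, a=1) + 15.
For initial: i=9→42, n=14→57, i=9→42, t=20→75, i=9→42, a=1→18, l=12→51.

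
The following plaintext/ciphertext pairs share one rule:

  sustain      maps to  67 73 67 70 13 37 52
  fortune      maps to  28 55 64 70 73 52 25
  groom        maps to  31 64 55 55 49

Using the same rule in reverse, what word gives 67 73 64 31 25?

surge

s(#19)→67 and u(#21)→73: differences scale by 3, so n = 3·pos + 10. The formula is n = 3×(alphabet index, a=1) + 10.
Decoding 67 73 64 31 25: 67→(67−10)÷3=19=s, 73→(73−10)÷3=21=u, 64→(64−10)÷3=18=r, 31→(31−10)÷3=7=g, 25→(25−10)÷3=5=e.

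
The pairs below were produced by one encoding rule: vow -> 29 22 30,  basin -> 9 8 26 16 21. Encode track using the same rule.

27 25 8 10 18

v is letter #22 and maps to 29: an offset of 7. The number is (letter's place in the alphabet, a=1) + 7.
On track: t=20→27, r=18→25, a=1→8, c=3→10, k=11→18.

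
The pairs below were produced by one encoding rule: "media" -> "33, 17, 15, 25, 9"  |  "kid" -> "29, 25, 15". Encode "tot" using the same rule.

47, 37, 47

m(#13)→33 and e(#5)→17: differences scale by 2, so n = 2·pos + 7. The formula is n = 2×(alphabet index, a=1) + 7.
For tot: t=20→47, o=15→37, t=20→47.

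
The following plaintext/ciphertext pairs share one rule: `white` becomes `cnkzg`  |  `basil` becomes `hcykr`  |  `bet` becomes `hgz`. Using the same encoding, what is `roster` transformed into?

xqyzgx

The shift depends on letter class: consonant w→c is +6, but vowel i→k is +2. The rule splits by letter class: vowels +2, consonants +6.
For roster: r(cons)+6=x, o(vowel)+2=q, s(cons)+6=y, t(cons)+6=z, e(vowel)+2=g, r(cons)+6=x.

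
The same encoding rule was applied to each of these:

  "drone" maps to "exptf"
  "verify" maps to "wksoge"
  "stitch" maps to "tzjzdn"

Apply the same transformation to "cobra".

The shifts repeat in a cycle of length 2: positions 0,1,… shift by +1, +6, then the pattern repeats.
Applying it to cobra: c+1=d, o+6=u, b+1=c, r+6=x, a+1=b.

ducxb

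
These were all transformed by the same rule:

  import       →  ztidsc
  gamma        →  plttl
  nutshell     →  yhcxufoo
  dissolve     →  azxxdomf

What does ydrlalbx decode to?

nowadays

i(8)→z(25) and m(12)→t(19) fit y≡5x+11 (mod 26); the inverse of 5 mod 26 is 21. Each letter's alphabet position (a=0..z=25) is mapped through 5·x+11 mod 26 — an affine cipher.
Decoding ydrlalbx: y(24)→21·(24−11)≡13=n; d(3)→21·(3−11)≡14=o; r(17)→21·(17−11)≡22=w; l(11)→21·(11−11)≡0=a; a(0)→21·(0−11)≡3=d; l(11)→21·(11−11)≡0=a; b(1)→21·(1−11)≡24=y; x(23)→21·(23−11)≡18=s (all mod 26).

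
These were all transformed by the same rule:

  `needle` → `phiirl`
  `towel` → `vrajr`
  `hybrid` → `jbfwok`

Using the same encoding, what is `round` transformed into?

trysj

Letter i (0-indexed) is shifted by i+2, so successive shifts are 2, 3, 4, ….
For round: r+2=t, o+3=r, u+4=y, n+5=s, d+6=j.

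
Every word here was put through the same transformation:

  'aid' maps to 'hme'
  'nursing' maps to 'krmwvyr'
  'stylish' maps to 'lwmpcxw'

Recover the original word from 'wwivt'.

press

The output letters match the input read backwards, each shifted +4: aid reversed is dia. Read the word backwards and shift each letter +4.
Reversing it on wwivt: shift back: w−4=s, w−4=s, i−4=e, v−4=r, t−4=p → sserp; then reverse → press.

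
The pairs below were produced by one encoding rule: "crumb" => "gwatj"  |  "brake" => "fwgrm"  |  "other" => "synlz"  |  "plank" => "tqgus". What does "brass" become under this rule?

fwgza

In crumb: c→g is +4, r→w is +5, u→a is +6, m→t is +7 — the shift increases by 1 each position. The shift increases by 1 at each position, starting from +4: 4, 5, 6, ….
On brass: b+4=f, r+5=w, a+6=g, s+7=z, s+8=a.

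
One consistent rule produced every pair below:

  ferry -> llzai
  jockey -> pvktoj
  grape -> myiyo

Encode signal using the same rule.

In ferry: f→l is +6, e→l is +7, r→z is +8, r→a is +9 — the shift increases by 1 each position. The shift increases by 1 at each position, starting from +6: 6, 7, 8, ….
Applying it to signal: s+6=y, i+7=p, g+8=o, n+9=w, a+10=k, l+11=w.

ypowkw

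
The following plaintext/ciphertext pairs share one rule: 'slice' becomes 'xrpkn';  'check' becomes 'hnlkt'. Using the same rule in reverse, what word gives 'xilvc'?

scent

In slice: s→x is +5, l→r is +6, i→p is +7, c→k is +8 — the shift increases by 1 each position. Each letter shifts forward by (position + 5), i.e. 5, 6, 7, … — the shift grows by one for each successive letter.
Reversing it on xilvc: x−5=s, i−6=c, l−7=e, v−8=n, c−9=t.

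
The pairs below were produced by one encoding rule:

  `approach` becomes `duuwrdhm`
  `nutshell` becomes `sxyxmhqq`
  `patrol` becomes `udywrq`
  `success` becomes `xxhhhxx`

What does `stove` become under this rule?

The shift depends on letter class: consonant p→u is +5, but vowel a→d is +3. Vowels shift forward by 3 and consonants shift forward by 5.
On stove: s(cons)+5=x, t(cons)+5=y, o(vowel)+3=r, v(cons)+5=a, e(vowel)+3=h.

xyrah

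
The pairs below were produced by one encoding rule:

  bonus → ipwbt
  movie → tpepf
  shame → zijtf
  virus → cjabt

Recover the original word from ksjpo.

drain

Shifts by position in bonus: pos 0: b→i (+7), pos 1: o→p (+1), pos 2: n→w (+9), pos 3: u→b (+7), pos 4: s→t (+1) — repeating every 3. The shifts repeat in a cycle of length 3: positions 0,1,… shift by +7, +1, +9, then the pattern repeats.
Decoding ksjpo: k−7=d, s−1=r, j−9=a, p−7=i, o−1=n.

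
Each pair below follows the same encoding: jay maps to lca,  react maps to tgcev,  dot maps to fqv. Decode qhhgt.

Compare letters: j→l is +2, a→c is +2, y→a is +2 — a constant shift. This is a Caesar cipher with shift 2.
Reversing it on qhhgt: q−2=o, h−2=f, h−2=f, g−2=e, t−2=r.

offer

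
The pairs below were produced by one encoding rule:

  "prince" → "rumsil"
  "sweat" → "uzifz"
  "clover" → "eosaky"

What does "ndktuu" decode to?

lagoon

In prince: p→r is +2, r→u is +3, i→m is +4, n→s is +5 — the shift increases by 1 each position. The shift increases by 1 at each position, starting from +2: 2, 3, 4, ….
Undoing it on ndktuu: n−2=l, d−3=a, k−4=g, t−5=o, u−6=o, u−7=n.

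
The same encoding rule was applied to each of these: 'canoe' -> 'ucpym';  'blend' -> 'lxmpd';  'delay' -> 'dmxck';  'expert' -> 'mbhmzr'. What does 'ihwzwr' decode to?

Treating letters as 0–25, the rule is x ↦ 9x + 2 (mod 26).
Decoding ihwzwr: i(8)→3·(8−2)≡18=s; h(7)→3·(7−2)≡15=p; w(22)→3·(22−2)≡8=i; z(25)→3·(25−2)≡17=r; w(22)→3·(22−2)≡8=i; r(17)→3·(17−2)≡19=t (all mod 26).

spirit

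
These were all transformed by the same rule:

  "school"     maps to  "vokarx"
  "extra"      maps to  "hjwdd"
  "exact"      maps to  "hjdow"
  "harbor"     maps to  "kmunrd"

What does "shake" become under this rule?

vtdwh

Shifts by position in school: pos 0: s→v (+3), pos 1: c→o (+12), pos 2: h→k (+3), pos 3: o→a (+12) — repeating every 2. It's a Vigenère-style cipher with numeric key [3,12]: position i shifts by key[i mod 2].
Applying it to shake: s+3=v, h+12=t, a+3=d, k+12=w, e+3=h.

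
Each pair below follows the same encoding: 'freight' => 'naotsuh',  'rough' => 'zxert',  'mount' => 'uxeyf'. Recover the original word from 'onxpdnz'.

In freight: f→n is +8, r→a is +9, e→o is +10, i→t is +11 — the shift increases by 1 each position. Letter i (0-indexed) is shifted by i+8, so successive shifts are 8, 9, 10, ….
Reversing it on onxpdnz: o−8=g, n−9=e, x−10=n, p−11=e, d−12=r, n−13=a, z−14=l.

general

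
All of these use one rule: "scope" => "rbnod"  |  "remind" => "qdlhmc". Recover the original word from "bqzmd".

crane

Each letter is shifted forward by 25 in the alphabet (a Caesar shift of +25).
Undoing it on bqzmd: b−25=c, q−25=r, z−25=a, m−25=n, d−25=e.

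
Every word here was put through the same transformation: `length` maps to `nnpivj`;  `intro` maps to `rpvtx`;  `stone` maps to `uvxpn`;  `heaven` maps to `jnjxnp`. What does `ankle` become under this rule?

The shift depends on letter class: consonant l→n is +2, but vowel e→n is +9. The rule splits by letter class: vowels +9, consonants +2.
For ankle: a(vowel)+9=j, n(cons)+2=p, k(cons)+2=m, l(cons)+2=n, e(vowel)+9=n.

jpmnn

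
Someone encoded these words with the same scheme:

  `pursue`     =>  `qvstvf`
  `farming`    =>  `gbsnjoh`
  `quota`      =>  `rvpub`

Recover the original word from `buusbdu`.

attract

This is a Caesar cipher with shift 1.
Reversing it on buusbdu: b−1=a, u−1=t, u−1=t, s−1=r, b−1=a, d−1=c, u−1=t.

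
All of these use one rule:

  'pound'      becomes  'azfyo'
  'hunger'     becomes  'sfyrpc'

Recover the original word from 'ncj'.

cry

Compare letters: p→a is +11, o→z is +11, u→f is +11 — a constant shift. Each letter is shifted forward by 11 in the alphabet (a Caesar shift of +11).
Reversing it on ncj: n−11=c, c−11=r, j−11=y.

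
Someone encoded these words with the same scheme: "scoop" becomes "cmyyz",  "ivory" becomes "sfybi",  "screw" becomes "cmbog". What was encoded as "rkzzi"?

happy

Compare letters: s→c is +10, c→m is +10, o→y is +10 — a constant shift. It's a constant shift of +10 (ROT10).
Decoding rkzzi: r−10=h, k−10=a, z−10=p, z−10=p, i−10=y.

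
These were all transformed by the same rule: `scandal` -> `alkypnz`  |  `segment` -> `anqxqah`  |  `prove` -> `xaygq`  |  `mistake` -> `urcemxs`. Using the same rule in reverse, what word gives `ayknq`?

In scandal: s→a is +8, c→l is +9, a→k is +10, n→y is +11 — the shift increases by 1 each position. Letter i (0-indexed) is shifted by i+8, so successive shifts are 8, 9, 10, ….
Decoding ayknq: a−8=s, y−9=p, k−10=a, n−11=c, q−12=e.

space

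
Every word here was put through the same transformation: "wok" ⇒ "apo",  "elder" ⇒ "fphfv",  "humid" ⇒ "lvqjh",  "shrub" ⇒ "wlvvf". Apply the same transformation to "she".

The rule splits by letter class: vowels +1, consonants +4.
Applying it to she: s(cons)+4=w, h(cons)+4=l, e(vowel)+1=f.

wlf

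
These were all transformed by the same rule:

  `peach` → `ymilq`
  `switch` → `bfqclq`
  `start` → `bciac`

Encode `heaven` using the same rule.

The rule splits by letter class: vowels +8, consonants +9.
On heaven: h(cons)+9=q, e(vowel)+8=m, a(vowel)+8=i, v(cons)+9=e, e(vowel)+8=m, n(cons)+9=w.

qmiemw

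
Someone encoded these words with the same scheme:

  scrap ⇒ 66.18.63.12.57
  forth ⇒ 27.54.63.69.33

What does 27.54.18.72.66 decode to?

s(#19)→66 and c(#3)→18: differences scale by 3, so n = 3·pos + 9. With a=1..z=26, the number is 3·pos + 9.
Reversing it on 27.54.18.72.66: 27→(27−9)÷3=6=f, 54→(54−9)÷3=15=o, 18→(18−9)÷3=3=c, 72→(72−9)÷3=21=u, 66→(66−9)÷3=19=s.

focus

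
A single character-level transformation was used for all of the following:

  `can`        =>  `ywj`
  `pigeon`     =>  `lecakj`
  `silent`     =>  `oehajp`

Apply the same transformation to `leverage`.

haranwca

It's a constant shift of +22 (ROT22).
For leverage: l+22=h, e+22=a, v+22=r, e+22=a, r+22=n, a+22=w, g+22=c, e+22=a.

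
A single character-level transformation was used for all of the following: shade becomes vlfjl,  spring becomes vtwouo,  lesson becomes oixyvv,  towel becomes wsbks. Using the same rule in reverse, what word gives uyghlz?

Letter i (0-indexed) is shifted by i+3, so successive shifts are 3, 4, 5, ….
Reversing it on uyghlz: u−3=r, y−4=u, g−5=b, h−6=b, l−7=e, z−8=r.

rubber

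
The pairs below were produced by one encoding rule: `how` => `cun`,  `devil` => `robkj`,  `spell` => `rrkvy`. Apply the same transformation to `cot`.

zui

The output letters match the input read backwards, each shifted +6: how reversed is woh. Two steps: reverse the string, then apply a Caesar shift of +6.
Applying it to cot: reverse → toc; then shift: t+6=z, o+6=u, c+6=i.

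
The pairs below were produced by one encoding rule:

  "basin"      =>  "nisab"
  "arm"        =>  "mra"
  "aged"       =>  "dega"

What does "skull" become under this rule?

The output letters match the input read backwards: basin reversed is nisab. It's just the letters in reverse order.
For skull: reverse → lluks.

lluks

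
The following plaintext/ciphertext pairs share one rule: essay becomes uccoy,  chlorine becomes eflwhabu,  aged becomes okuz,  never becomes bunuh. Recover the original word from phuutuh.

e(4)→u(20) and s(18)→c(2) fit y≡21x+14 (mod 26); the inverse of 21 mod 26 is 5. This is an affine cipher: with a=0,…,z=25, each position x becomes (21x+14) mod 26.
Decoding phuutuh: p(15)→5·(15−14)≡5=f; h(7)→5·(7−14)≡17=r; u(20)→5·(20−14)≡4=e; u(20)→5·(20−14)≡4=e; t(19)→5·(19−14)≡25=z; u(20)→5·(20−14)≡4=e; h(7)→5·(7−14)≡17=r (all mod 26).

freezer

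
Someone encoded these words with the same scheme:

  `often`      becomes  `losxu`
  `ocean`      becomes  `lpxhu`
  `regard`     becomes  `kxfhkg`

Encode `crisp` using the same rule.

This is an affine cipher: with a=0,…,z=25, each position x becomes (17x+7) mod 26.
On crisp: c(2)→17·2+7≡15=p; r(17)→17·17+7≡10=k; i(8)→17·8+7≡13=n; s(18)→17·18+7≡1=b; p(15)→17·15+7≡2=c (all mod 26).

pknbc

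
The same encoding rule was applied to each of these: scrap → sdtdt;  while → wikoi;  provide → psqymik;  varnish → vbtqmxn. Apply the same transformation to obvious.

Each letter shifts forward by its position index (0, 1, 2, …) — the shift grows by one for each successive letter.
On obvious: o+0=o, b+1=c, v+2=x, i+3=l, o+4=s, u+5=z, s+6=y.

ocxlszy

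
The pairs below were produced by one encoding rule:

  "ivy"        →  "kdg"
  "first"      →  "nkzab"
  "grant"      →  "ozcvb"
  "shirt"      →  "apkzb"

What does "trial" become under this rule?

Two shifts are in play — +2 for a/e/i/o/u, +8 for every other letter.
On trial: t(cons)+8=b, r(cons)+8=z, i(vowel)+2=k, a(vowel)+2=c, l(cons)+8=t.

bzkct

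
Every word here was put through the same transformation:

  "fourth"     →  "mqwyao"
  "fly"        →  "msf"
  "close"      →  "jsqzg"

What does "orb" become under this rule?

The shift depends on letter class: consonant f→m is +7, but vowel o→q is +2. Two shifts are in play — +2 for a/e/i/o/u, +7 for every other letter.
On orb: o(vowel)+2=q, r(cons)+7=y, b(cons)+7=i.

qyi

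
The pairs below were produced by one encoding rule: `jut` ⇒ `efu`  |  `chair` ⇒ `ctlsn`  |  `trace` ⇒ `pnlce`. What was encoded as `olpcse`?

thread

The output letters match the input read backwards, each shifted +11: jut reversed is tuj. The word is reversed, then every letter is shifted forward by 11.
Decoding olpcse: shift back: o−11=d, l−11=a, p−11=e, c−11=r, s−11=h, e−11=t → daerht; then reverse → thread.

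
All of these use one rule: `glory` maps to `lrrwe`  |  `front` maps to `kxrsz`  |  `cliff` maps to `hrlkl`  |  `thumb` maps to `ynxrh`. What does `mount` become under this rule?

ruxsz

A repeating key of period 3 is used — shifts +5, +6, +3 over and over.
Applying it to mount: m+5=r, o+6=u, u+3=x, n+5=s, t+6=z.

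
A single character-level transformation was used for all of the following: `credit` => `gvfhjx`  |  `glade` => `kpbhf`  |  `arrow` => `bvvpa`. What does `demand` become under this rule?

hfqbrh

The shift depends on letter class: consonant c→g is +4, but vowel e→f is +1. Vowels shift forward by 1 and consonants shift forward by 4.
Applying it to demand: d(cons)+4=h, e(vowel)+1=f, m(cons)+4=q, a(vowel)+1=b, n(cons)+4=r, d(cons)+4=h.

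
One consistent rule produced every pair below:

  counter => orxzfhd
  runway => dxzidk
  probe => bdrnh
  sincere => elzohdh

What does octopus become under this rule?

The shift depends on letter class: consonant c→o is +12, but vowel o→r is +3. Two shifts are in play — +3 for a/e/i/o/u, +12 for every other letter.
For octopus: o(vowel)+3=r, c(cons)+12=o, t(cons)+12=f, o(vowel)+3=r, p(cons)+12=b, u(vowel)+3=x, s(cons)+12=e.

rofrbxe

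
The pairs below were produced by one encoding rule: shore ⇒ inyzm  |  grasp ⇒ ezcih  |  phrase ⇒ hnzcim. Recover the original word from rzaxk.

truly

s(18)→i(8) and h(7)→n(13) fit y≡9x+2 (mod 26); the inverse of 9 mod 26 is 3. This is an affine cipher: with a=0,…,z=25, each position x becomes (9x+2) mod 26.
Undoing it on rzaxk: r(17)→3·(17−2)≡19=t; z(25)→3·(25−2)≡17=r; a(0)→3·(0−2)≡20=u; x(23)→3·(23−2)≡11=l; k(10)→3·(10−2)≡24=y (all mod 26).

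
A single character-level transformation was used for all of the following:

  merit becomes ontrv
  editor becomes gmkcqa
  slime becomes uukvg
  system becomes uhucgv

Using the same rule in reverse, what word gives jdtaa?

Shifts by position in merit: pos 0: m→o (+2), pos 1: e→n (+9), pos 2: r→t (+2), pos 3: i→r (+9) — repeating every 2. It's a Vigenère-style cipher with numeric key [2,9]: position i shifts by key[i mod 2].
Undoing it on jdtaa: j−2=h, d−9=u, t−2=r, a−9=r, a−2=y.

hurry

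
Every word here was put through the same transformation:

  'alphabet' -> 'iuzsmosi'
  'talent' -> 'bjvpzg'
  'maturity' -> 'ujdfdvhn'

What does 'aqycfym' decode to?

In alphabet: a→i is +8, l→u is +9, p→z is +10, h→s is +11 — the shift increases by 1 each position. Each letter shifts forward by (position + 8), i.e. 8, 9, 10, … — the shift grows by one for each successive letter.
Undoing it on aqycfym: a−8=s, q−9=h, y−10=o, c−11=r, f−12=t, y−13=l, m−14=y.

shortly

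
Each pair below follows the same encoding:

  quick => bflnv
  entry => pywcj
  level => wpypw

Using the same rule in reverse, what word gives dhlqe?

Shifts by position in quick: pos 0: q→b (+11), pos 1: u→f (+11), pos 2: i→l (+3), pos 3: c→n (+11), pos 4: k→v (+11) — repeating every 3. A repeating key of period 3 is used — shifts +11, +11, +3 over and over.
Decoding dhlqe: d−11=s, h−11=w, l−3=i, q−11=f, e−11=t.

swift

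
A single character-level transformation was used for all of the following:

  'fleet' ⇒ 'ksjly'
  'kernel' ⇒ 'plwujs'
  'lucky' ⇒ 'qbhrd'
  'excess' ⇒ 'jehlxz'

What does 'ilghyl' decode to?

debate

Shifts by position in fleet: pos 0: f→k (+5), pos 1: l→s (+7), pos 2: e→j (+5), pos 3: e→l (+7) — repeating every 2. The shifts repeat in a cycle of length 2: positions 0,1,… shift by +5, +7, then the pattern repeats.
Decoding ilghyl: i−5=d, l−7=e, g−5=b, h−7=a, y−5=t, l−7=e.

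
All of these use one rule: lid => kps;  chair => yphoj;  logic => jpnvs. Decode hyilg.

zebra

The word is reversed, then every letter is shifted forward by 7.
Reversing it on hyilg: shift back: h−7=a, y−7=r, i−7=b, l−7=e, g−7=z → arbez; then reverse → zebra.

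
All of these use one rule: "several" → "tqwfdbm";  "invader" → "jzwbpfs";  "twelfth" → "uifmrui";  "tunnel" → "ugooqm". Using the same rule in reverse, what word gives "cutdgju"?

biscuit

Shifts by position in several: pos 0: s→t (+1), pos 1: e→q (+12), pos 2: v→w (+1), pos 3: e→f (+1), pos 4: r→d (+12), pos 5: a→b (+1) — repeating every 3. The shifts repeat in a cycle of length 3: positions 0,1,… shift by +1, +12, +1, then the pattern repeats.
Reversing it on cutdgju: c−1=b, u−12=i, t−1=s, d−1=c, g−12=u, j−1=i, u−1=t.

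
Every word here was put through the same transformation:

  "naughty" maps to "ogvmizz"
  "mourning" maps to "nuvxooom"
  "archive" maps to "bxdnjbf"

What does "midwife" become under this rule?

noecjlf

A repeating key of period 2 is used — shifts +1, +6 over and over.
For midwife: m+1=n, i+6=o, d+1=e, w+6=c, i+1=j, f+6=l, e+1=f.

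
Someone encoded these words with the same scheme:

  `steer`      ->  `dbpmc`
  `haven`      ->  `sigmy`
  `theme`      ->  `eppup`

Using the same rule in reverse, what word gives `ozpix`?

dream

Shifts by position in steer: pos 0: s→d (+11), pos 1: t→b (+8), pos 2: e→p (+11), pos 3: e→m (+8) — repeating every 2. A repeating key of period 2 is used — shifts +11, +8 over and over.
Reversing it on ozpix: o−11=d, z−8=r, p−11=e, i−8=a, x−11=m.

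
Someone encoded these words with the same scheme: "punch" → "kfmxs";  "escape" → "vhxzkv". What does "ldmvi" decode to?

This is the alphabet-reversal cipher (Atbash): a becomes z, b becomes y, etc.
Reversing it on ldmvi: l↔o, d↔w, m↔n, v↔e, i↔r.

owner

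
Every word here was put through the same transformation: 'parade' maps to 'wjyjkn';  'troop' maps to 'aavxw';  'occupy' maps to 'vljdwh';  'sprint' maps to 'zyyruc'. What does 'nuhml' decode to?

glade

Shifts by position in parade: pos 0: p→w (+7), pos 1: a→j (+9), pos 2: r→y (+7), pos 3: a→j (+9) — repeating every 2. It's a Vigenère-style cipher with numeric key [7,9]: position i shifts by key[i mod 2].
Decoding nuhml: n−7=g, u−9=l, h−7=a, m−9=d, l−7=e.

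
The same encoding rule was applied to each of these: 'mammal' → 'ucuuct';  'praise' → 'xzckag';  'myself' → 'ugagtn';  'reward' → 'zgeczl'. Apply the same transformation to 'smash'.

The shift depends on letter class: consonant m→u is +8, but vowel a→c is +2. Vowels shift forward by 2 and consonants shift forward by 8.
For smash: s(cons)+8=a, m(cons)+8=u, a(vowel)+2=c, s(cons)+8=a, h(cons)+8=p.

aucap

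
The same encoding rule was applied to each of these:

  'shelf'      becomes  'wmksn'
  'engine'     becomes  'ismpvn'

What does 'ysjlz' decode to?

under

Letter i (0-indexed) is shifted by i+4, so successive shifts are 4, 5, 6, ….
Reversing it on ysjlz: y−4=u, s−5=n, j−6=d, l−7=e, z−8=r.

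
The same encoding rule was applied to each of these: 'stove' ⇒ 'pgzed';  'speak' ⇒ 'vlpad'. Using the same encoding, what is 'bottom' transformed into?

xzeezm

Read the word backwards and shift each letter +11.
Applying it to bottom: reverse → mottob; then shift: m+11=x, o+11=z, t+11=e, t+11=e, o+11=z, b+11=m.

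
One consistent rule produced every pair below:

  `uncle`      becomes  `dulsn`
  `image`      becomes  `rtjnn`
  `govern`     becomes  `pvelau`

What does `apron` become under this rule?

jwavw

Shifts by position in uncle: pos 0: u→d (+9), pos 1: n→u (+7), pos 2: c→l (+9), pos 3: l→s (+7) — repeating every 2. The shifts repeat in a cycle of length 2: positions 0,1,… shift by +9, +7, then the pattern repeats.
For apron: a+9=j, p+7=w, r+9=a, o+7=v, n+9=w.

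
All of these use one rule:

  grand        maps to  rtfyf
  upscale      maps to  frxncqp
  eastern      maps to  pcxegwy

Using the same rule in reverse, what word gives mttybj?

Shifts by position in grand: pos 0: g→r (+11), pos 1: r→t (+2), pos 2: a→f (+5), pos 3: n→y (+11), pos 4: d→f (+2) — repeating every 3. It's a Vigenère-style cipher with numeric key [11,2,5]: position i shifts by key[i mod 3].
Reversing it on mttybj: m−11=b, t−2=r, t−5=o, y−11=n, b−2=z, j−5=e.

bronze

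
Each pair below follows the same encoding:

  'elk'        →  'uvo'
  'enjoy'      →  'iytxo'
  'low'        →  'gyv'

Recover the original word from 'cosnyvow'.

The output letters match the input read backwards, each shifted +10: elk reversed is kle. Read the word backwards and shift each letter +10.
Decoding cosnyvow: shift back: c−10=s, o−10=e, s−10=i, n−10=d, y−10=o, v−10=l, o−10=e, w−10=m → seidolem; then reverse → melodies.

melodies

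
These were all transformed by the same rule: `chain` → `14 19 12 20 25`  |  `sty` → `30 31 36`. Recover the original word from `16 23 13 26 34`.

c is letter #3 and maps to 14: an offset of 11. The number is (letter's place in the alphabet, a=1) + 11.
Reversing it on 16 23 13 26 34: 16→(16−11)÷1=5=e, 23→(23−11)÷1=12=l, 13→(13−11)÷1=2=b, 26→(26−11)÷1=15=o, 34→(34−11)÷1=23=w.

elbow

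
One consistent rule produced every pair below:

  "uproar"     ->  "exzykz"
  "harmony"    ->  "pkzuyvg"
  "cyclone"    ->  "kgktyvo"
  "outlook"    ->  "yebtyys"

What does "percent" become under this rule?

xozkovb

Two shifts are in play — +10 for a/e/i/o/u, +8 for every other letter.
For percent: p(cons)+8=x, e(vowel)+10=o, r(cons)+8=z, c(cons)+8=k, e(vowel)+10=o, n(cons)+8=v, t(cons)+8=b.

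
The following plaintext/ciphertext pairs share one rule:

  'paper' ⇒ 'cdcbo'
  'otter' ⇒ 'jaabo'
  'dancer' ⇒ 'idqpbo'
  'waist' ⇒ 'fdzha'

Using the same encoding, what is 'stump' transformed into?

hatxc

Treating letters as 0–25, the rule is x ↦ 19x + 3 (mod 26).
Applying it to stump: s(18)→19·18+3≡7=h; t(19)→19·19+3≡0=a; u(20)→19·20+3≡19=t; m(12)→19·12+3≡23=x; p(15)→19·15+3≡2=c (all mod 26).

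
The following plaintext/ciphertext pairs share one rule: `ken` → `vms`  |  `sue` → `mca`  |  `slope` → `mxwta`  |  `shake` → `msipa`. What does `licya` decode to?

The output letters match the input read backwards, each shifted +8: ken reversed is nek. Two steps: reverse the string, then apply a Caesar shift of +8.
Decoding licya: shift back: l−8=d, i−8=a, c−8=u, y−8=q, a−8=s → dauqs; then reverse → squad.

squad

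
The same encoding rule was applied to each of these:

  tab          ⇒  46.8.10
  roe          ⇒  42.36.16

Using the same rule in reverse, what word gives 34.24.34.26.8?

t(#20)→46 and a(#1)→8: differences scale by 2, so n = 2·pos + 6. The formula is n = 2×(alphabet index, a=1) + 6.
Reversing it on 34.24.34.26.8: 34→(34−6)÷2=14=n, 24→(24−6)÷2=9=i, 34→(34−6)÷2=14=n, 26→(26−6)÷2=10=j, 8→(8−6)÷2=1=a.

ninja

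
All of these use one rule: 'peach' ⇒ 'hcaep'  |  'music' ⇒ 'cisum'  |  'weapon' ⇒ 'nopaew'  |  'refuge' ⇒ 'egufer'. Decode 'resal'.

The word is simply reversed.
Undoing it on resal: then reverse → laser.

laser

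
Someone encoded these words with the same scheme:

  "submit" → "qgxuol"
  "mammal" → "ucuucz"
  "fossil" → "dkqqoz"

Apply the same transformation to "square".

qagcvi

s(18)→q(16) and u(20)→g(6) fit y≡21x+2 (mod 26); the inverse of 21 mod 26 is 5. This is an affine cipher: with a=0,…,z=25, each position x becomes (21x+2) mod 26.
For square: s(18)→21·18+2≡16=q; q(16)→21·16+2≡0=a; u(20)→21·20+2≡6=g; a(0)→21·0+2≡2=c; r(17)→21·17+2≡21=v; e(4)→21·4+2≡8=i (all mod 26).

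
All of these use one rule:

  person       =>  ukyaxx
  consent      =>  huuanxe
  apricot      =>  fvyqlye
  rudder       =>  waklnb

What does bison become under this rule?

gozww

The shift increases by 1 at each position, starting from +5: 5, 6, 7, ….
On bison: b+5=g, i+6=o, s+7=z, o+8=w, n+9=w.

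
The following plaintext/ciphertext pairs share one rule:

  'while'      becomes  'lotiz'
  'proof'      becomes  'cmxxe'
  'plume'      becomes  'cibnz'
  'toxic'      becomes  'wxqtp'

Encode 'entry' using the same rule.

This is an affine cipher: with a=0,…,z=25, each position x becomes (5x+5) mod 26.
On entry: e(4)→5·4+5≡25=z; n(13)→5·13+5≡18=s; t(19)→5·19+5≡22=w; r(17)→5·17+5≡12=m; y(24)→5·24+5≡21=v (all mod 26).

zswmv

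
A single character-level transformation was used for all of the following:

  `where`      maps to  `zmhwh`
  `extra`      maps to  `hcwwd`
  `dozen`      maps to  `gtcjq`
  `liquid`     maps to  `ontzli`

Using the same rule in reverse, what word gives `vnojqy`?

silent

Shifts by position in where: pos 0: w→z (+3), pos 1: h→m (+5), pos 2: e→h (+3), pos 3: r→w (+5) — repeating every 2. It's a Vigenère-style cipher with numeric key [3,5]: position i shifts by key[i mod 2].
Decoding vnojqy: v−3=s, n−5=i, o−3=l, j−5=e, q−3=n, y−5=t.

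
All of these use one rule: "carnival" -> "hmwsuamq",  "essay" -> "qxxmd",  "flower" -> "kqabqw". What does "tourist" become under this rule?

yagwuxy

The shift depends on letter class: consonant c→h is +5, but vowel a→m is +12. Vowels shift forward by 12 and consonants shift forward by 5.
For tourist: t(cons)+5=y, o(vowel)+12=a, u(vowel)+12=g, r(cons)+5=w, i(vowel)+12=u, s(cons)+5=x, t(cons)+5=y.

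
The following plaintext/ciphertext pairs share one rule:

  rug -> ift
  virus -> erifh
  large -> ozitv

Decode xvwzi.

cedar

Each letter is replaced by its mirror in the alphabet: a↔z, b↔y, c↔x, and so on (the Atbash cipher).
Reversing it on xvwzi: x↔c, v↔e, w↔d, z↔a, i↔r.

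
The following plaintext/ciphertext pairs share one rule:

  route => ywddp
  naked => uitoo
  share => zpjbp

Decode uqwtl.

In route: r→y is +7, o→w is +8, u→d is +9, t→d is +10 — the shift increases by 1 each position. Each letter shifts forward by (position + 7), i.e. 7, 8, 9, … — the shift grows by one for each successive letter.
Reversing it on uqwtl: u−7=n, q−8=i, w−9=n, t−10=j, l−11=a.

ninja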